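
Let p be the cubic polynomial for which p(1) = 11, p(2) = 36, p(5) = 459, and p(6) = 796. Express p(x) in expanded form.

Write p(x) = ax^3 + bx^2 + cx + d. Substituting each data point gives a linear system:
  a + b + c + d = 11
  8a + 4b + 2c + d = 36
  125a + 25b + 5c + d = 459
  216a + 36b + 6c + d = 796
Solving the system yields a = 4, b = -3, c = 6, d = 4.
So p(x) = 4x³ - 3x² + 6x + 4.
Check: p(2) = 36. ✓

p(x) = 4x^3 - 3x^2 + 6x + 4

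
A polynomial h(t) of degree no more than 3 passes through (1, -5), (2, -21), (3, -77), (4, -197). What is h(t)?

h(t) = -4t^3 + 4t^2 - 5

Using the Lagrange interpolation formula with nodes 1, 2, 3, 4:
  L_0(t) = (t - 2)(t - 3)(t - 4) / -6
  L_1(t) = (t - 1)(t - 3)(t - 4) / 2
  L_2(t) = (t - 1)(t - 2)(t - 4) / -2
  L_3(t) = (t - 1)(t - 2)(t - 3) / 6
Then h(t) = -5·L_0(t) - 21·L_1(t) - 77·L_2(t) - 197·L_3(t).
Expanding and collecting terms gives h(t) = -4t^3 + 4t^2 - 5.
Check: h(3) = -77. ✓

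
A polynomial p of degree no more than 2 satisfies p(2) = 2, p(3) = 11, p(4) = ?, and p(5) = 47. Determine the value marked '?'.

26

The 3 known points determine the degree-2 polynomial uniquely.
Write p(u) = au^2 + bu + c. Substituting each data point gives a linear system:
  4a + 2b + c = 2
  9a + 3b + c = 11
  25a + 5b + c = 47
Solving the system yields a = 3, b = -6, c = 2.
So p(u) = 3u^2 - 6u + 2.
Then p(4) = 26.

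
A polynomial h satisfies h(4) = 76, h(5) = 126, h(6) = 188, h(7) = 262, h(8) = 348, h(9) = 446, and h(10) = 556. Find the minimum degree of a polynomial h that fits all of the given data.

2

Forward differences of the values at t = 4, 5, 6, 7, 8, 9, 10:
  h  : 76  126  188  262  348  446  556
  Δ  : 50  62  74  86  98  110
  Δ^2: 12  12  12  12  12
  Δ^3: 0  0  0  0
  Δ^4: 0  0  0
  Δ^5: 0  0
  Δ^6: 0
The second differences are constant (12) and nonzero, while all higher differences vanish, so the minimal degree is 2.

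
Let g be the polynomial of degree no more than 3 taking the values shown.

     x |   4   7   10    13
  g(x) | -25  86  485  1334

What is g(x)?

g(x) = x^3 - 5x^2 - x - 5

Using the Lagrange interpolation formula with nodes 4, 7, 10, 13:
  L_0(x) = (x - 7)(x - 10)(x - 13) / -162
  L_1(x) = (x - 4)(x - 10)(x - 13) / 54
  L_2(x) = (x - 4)(x - 7)(x - 13) / -54
  L_3(x) = (x - 4)(x - 7)(x - 10) / 162
Then g(x) = -25·L_0(x) + 86·L_1(x) + 485·L_2(x) + 1334·L_3(x).
Expanding and collecting terms gives g(x) = x³ - 5x² - x - 5.
Check: g(4) = -25. ✓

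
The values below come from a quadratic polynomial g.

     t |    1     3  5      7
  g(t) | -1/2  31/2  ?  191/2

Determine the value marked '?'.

On equispaced nodes a degree-2 polynomial has vanishing third forward difference, so
  - g(1) + 3·g(3) - 3·g(5) + g(7) = 0.
Substituting the known values and solving for g(5):
  -3·g(5) = -285/2
  g(5) = 95/2.

95/2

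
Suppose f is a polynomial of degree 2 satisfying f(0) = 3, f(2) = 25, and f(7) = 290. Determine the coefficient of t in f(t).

-1

Write f(t) = at^2 + bt + c. Substituting each data point gives a linear system:
  c = 3
  4a + 2b + c = 25
  49a + 7b + c = 290
Solving the system yields a = 6, b = -1, c = 3.
So f(t) = 6t² - t + 3.
The coefficient of t is -1.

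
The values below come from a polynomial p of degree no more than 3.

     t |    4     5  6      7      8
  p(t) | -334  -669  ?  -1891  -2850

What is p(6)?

-1176

The 4 known points determine the degree-3 polynomial uniquely.
Write p(t) = at^3 + bt^2 + ct + d. Substituting each data point gives a linear system:
  64a + 16b + 4c + d = -334
  125a + 25b + 5c + d = -669
  343a + 49b + 7c + d = -1891
  512a + 64b + 8c + d = -2850
Solving the system yields a = -6, b = 4, c = -5, d = 6.
So p(t) = -6t^3 + 4t^2 - 5t + 6.
Then p(6) = -1176.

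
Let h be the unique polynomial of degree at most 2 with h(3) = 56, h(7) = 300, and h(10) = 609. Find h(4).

99

Using the Lagrange interpolation formula with nodes 3, 7, 10:
  L_0(t) = (t - 7)(t - 10) / 28
  L_1(t) = (t - 3)(t - 10) / -12
  L_2(t) = (t - 3)(t - 7) / 21
Then h(t) = 56·L_0(t) + 300·L_1(t) + 609·L_2(t).
Expanding and collecting terms gives h(t) = 6t^2 + t - 1.
Evaluating at t = 4: h(4) = 99.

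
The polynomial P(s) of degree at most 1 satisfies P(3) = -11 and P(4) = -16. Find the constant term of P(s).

Write P(s) = as + b. Substituting each data point gives a linear system:
  3a + b = -11
  4a + b = -16
Solving the system yields a = -5, b = 4.
So P(s) = -5s + 4.
The constant term is 4.

4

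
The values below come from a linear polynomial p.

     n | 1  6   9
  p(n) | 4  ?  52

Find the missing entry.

The 2 known points determine the degree-1 polynomial uniquely.
Write p(n) = an + b. Substituting each data point gives a linear system:
  a + b = 4
  9a + b = 52
Solving the system yields a = 6, b = -2.
So p(n) = 6n - 2.
Then p(6) = 34.

34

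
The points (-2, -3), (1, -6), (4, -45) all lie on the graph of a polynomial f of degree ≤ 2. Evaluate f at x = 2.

Write f(x) = ax^2 + bx + c. Substituting each data point gives a linear system:
  4a - 2b + c = -3
  a + b + c = -6
  16a + 4b + c = -45
Solving the system yields a = -2, b = -3, c = -1.
So f(x) = -2x² - 3x - 1.
Then f(2) = -15.

-15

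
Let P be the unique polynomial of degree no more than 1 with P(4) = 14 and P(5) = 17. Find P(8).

26

Using the Lagrange interpolation formula with nodes 4, 5:
  L_0(n) = (n - 5) / -1
  L_1(n) = (n - 4) / 1
Then P(n) = 14·L_0(n) + 17·L_1(n).
Expanding and collecting terms gives P(n) = 3n + 2.
Evaluating at n = 8: P(8) = 26.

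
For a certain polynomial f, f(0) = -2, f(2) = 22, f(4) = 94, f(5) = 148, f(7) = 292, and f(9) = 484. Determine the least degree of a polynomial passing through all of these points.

2

Divided differences on the nodes 0, 2, 4, 5, 7, 9:
  order 0: -2  22  94  148  292  484
  order 1: 12  36  54  72  96
  order 2: 6  6  6  6
  order 3: 0  0  0
  order 4: 0  0
  order 5: 0
The order-2 divided differences are all 6 (nonzero) and every higher order vanishes, so the data lies on a polynomial of degree exactly 2.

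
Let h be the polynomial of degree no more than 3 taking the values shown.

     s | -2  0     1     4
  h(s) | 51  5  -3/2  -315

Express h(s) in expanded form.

Using the Lagrange interpolation formula with nodes -2, 0, 1, 4:
  L_0(s) = s(s - 1)(s - 4) / -36
  L_1(s) = (s + 2)(s - 1)(s - 4) / 8
  L_2(s) = (s + 2)s(s - 4) / -9
  L_3(s) = (s + 2)s(s - 1) / 72
Then h(s) = 51·L_0(s) + 5·L_1(s) - 3/2·L_2(s) - 315·L_3(s).
Expanding and collecting terms gives h(s) = -5s³ + (1/2)s² - 2s + 5.
Check: h(4) = -315. ✓

h(s) = -5s^3 + (1/2)s^2 - 2s + 5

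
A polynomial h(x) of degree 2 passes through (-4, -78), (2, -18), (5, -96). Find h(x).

Write h(x) = ax^2 + bx + c. Substituting each data point gives a linear system:
  16a - 4b + c = -78
  4a + 2b + c = -18
  25a + 5b + c = -96
Solving the system yields a = -4, b = 2, c = -6.
So h(x) = -4x^2 + 2x - 6.
Check: h(5) = -96. ✓

h(x) = -4x^2 + 2x - 6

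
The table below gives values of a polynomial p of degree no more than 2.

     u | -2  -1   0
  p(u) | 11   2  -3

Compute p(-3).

Write p(u) = au^2 + bu + c. Substituting each data point gives a linear system:
  4a - 2b + c = 11
  a - b + c = 2
  c = -3
Solving the system yields a = 2, b = -3, c = -3.
So p(u) = 2u² - 3u - 3.
Then p(-3) = 24.

24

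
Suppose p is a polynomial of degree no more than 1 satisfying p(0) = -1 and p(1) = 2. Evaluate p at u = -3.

Using the Lagrange interpolation formula with nodes 0, 1:
  L_0(u) = (u - 1) / -1
  L_1(u) = u / 1
Then p(u) = -1·L_0(u) + 2·L_1(u).
Expanding and collecting terms gives p(u) = 3u - 1.
Evaluating at u = -3: p(-3) = -10.

-10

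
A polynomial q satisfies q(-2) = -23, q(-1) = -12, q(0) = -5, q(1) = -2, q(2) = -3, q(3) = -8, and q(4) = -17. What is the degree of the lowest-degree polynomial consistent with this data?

Forward differences of the values at t = -2, -1, 0, 1, 2, 3, 4:
  q  : -23  -12  -5  -2  -3  -8  -17
  Δ  : 11  7  3  -1  -5  -9
  Δ^2: -4  -4  -4  -4  -4
  Δ^3: 0  0  0  0
  Δ^4: 0  0  0
  Δ^5: 0  0
  Δ^6: 0
The second differences are constant (-4) and nonzero, while all higher differences vanish, so the minimal degree is 2.

2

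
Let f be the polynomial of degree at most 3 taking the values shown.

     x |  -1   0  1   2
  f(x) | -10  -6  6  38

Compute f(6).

606

Using the Lagrange interpolation formula with nodes -1, 0, 1, 2:
  L_0(x) = x(x - 1)(x - 2) / -6
  L_1(x) = (x + 1)(x - 1)(x - 2) / 2
  L_2(x) = (x + 1)x(x - 2) / -2
  L_3(x) = (x + 1)x(x - 1) / 6
Then f(x) = -10·L_0(x) - 6·L_1(x) + 6·L_2(x) + 38·L_3(x).
Expanding and collecting terms gives f(x) = 2x³ + 4x² + 6x - 6.
Evaluating at x = 6: f(6) = 606.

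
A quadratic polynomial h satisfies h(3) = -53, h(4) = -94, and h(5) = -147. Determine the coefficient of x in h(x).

1

Write h(x) = ax^2 + bx + c. Substituting each data point gives a linear system:
  9a + 3b + c = -53
  16a + 4b + c = -94
  25a + 5b + c = -147
Solving the system yields a = -6, b = 1, c = -2.
So h(x) = -6x^2 + x - 2.
The coefficient of x is 1.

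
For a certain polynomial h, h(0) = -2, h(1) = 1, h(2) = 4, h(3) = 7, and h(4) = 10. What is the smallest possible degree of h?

1

Forward differences of the values at x = 0, 1, 2, 3, 4:
  h  : -2  1  4  7  10
  Δ  : 3  3  3  3
  Δ^2: 0  0  0
  Δ^3: 0  0
  Δ^4: 0
The first differences are constant (3) and nonzero, while all higher differences vanish, so the minimal degree is 1.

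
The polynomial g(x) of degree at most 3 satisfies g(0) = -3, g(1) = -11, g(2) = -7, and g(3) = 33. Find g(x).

Using the Lagrange interpolation formula with nodes 0, 1, 2, 3:
  L_0(x) = (x - 1)(x - 2)(x - 3) / -6
  L_1(x) = x(x - 2)(x - 3) / 2
  L_2(x) = x(x - 1)(x - 3) / -2
  L_3(x) = x(x - 1)(x - 2) / 6
Then g(x) = -3·L_0(x) - 11·L_1(x) - 7·L_2(x) + 33·L_3(x).
Expanding and collecting terms gives g(x) = 4x^3 - 6x^2 - 6x - 3.
Check: g(1) = -11. ✓

g(x) = 4x^3 - 6x^2 - 6x - 3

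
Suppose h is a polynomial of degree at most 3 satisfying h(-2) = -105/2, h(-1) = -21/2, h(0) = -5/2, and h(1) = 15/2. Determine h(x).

Write h(x) = ax^3 + bx^2 + cx + d. Substituting each data point gives a linear system:
  -8a + 4b - 2c + d = -105/2
  -a + b - c + d = -21/2
  d = -5/2
  a + b + c + d = 15/2
Solving the system yields a = 6, b = 1, c = 3, d = -5/2.
So h(x) = 6x^3 + x^2 + 3x - 5/2.
Check: h(-1) = -21/2. ✓

h(x) = 6x^3 + x^2 + 3x - 5/2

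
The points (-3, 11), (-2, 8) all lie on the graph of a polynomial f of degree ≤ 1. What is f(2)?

-4

Using the Lagrange interpolation formula with nodes -3, -2:
  L_0(s) = (s + 2) / -1
  L_1(s) = (s + 3) / 1
Then f(s) = 11·L_0(s) + 8·L_1(s).
Expanding and collecting terms gives f(s) = -3s + 2.
Evaluating at s = 2: f(2) = -4.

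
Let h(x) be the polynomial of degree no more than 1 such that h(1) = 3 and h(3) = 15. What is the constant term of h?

-3

Write h(x) = ax + b. Substituting each data point gives a linear system:
  a + b = 3
  3a + b = 15
Solving the system yields a = 6, b = -3.
So h(x) = 6x - 3.
The constant term is -3.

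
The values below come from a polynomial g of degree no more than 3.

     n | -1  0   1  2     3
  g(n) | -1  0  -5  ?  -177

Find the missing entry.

-52

On equispaced nodes a degree-3 polynomial has vanishing fourth forward difference, so
  g(-1) - 4·g(0) + 6·g(1) - 4·g(2) + g(3) = 0.
Substituting the known values and solving for g(2):
  -4·g(2) = 208
  g(2) = -52.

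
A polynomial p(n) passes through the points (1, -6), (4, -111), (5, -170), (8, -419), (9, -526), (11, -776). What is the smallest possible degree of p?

Divided differences on the nodes 1, 4, 5, 8, 9, 11:
  order 0: -6  -111  -170  -419  -526  -776
  order 1: -35  -59  -83  -107  -125
  order 2: -6  -6  -6  -6
  order 3: 0  0  0
  order 4: 0  0
  order 5: 0
The order-2 divided differences are all -6 (nonzero) and every higher order vanishes, so the data lies on a polynomial of degree exactly 2.

2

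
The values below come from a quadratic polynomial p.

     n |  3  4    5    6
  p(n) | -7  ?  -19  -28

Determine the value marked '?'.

On equispaced nodes a degree-2 polynomial has vanishing third forward difference, so
  - p(3) + 3·p(4) - 3·p(5) + p(6) = 0.
Substituting the known values and solving for p(4):
  3·p(4) = -36
  p(4) = -12.

-12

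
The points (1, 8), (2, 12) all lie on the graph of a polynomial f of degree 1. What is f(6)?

Using the Lagrange interpolation formula with nodes 1, 2:
  L_0(n) = (n - 2) / -1
  L_1(n) = (n - 1) / 1
Then f(n) = 8·L_0(n) + 12·L_1(n).
Expanding and collecting terms gives f(n) = 4n + 4.
Evaluating at n = 6: f(6) = 28.

28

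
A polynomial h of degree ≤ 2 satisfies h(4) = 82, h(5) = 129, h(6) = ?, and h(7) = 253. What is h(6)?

186

On equispaced nodes a degree-2 polynomial has vanishing third forward difference, so
  - h(4) + 3·h(5) - 3·h(6) + h(7) = 0.
Substituting the known values and solving for h(6):
  -3·h(6) = -558
  h(6) = 186.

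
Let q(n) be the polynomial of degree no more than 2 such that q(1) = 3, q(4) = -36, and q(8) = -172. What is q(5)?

Write q(n) = an^2 + bn + c. Substituting each data point gives a linear system:
  a + b + c = 3
  16a + 4b + c = -36
  64a + 8b + c = -172
Solving the system yields a = -3, b = 2, c = 4.
So q(n) = -3n² + 2n + 4.
Then q(5) = -61.

-61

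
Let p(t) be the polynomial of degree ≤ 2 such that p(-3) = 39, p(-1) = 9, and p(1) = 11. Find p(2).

Forward differences of the values at t = -3, -1, 1:
  p  : 39  9  11
  Δ  : -30  2
  Δ^2: 32
The second differences are constant, confirming degree 2.
Interpolating (Newton forward form) and evaluating at t = 2 gives p(2) = 24.

24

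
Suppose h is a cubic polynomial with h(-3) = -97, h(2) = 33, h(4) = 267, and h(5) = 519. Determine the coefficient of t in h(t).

-1

Write h(t) = at^3 + bt^2 + ct + d. Substituting each data point gives a linear system:
  -27a + 9b - 3c + d = -97
  8a + 4b + 2c + d = 33
  64a + 16b + 4c + d = 267
  125a + 25b + 5c + d = 519
Solving the system yields a = 4, b = 1, c = -1, d = -1.
So h(t) = 4t^3 + t^2 - t - 1.
The coefficient of t is -1.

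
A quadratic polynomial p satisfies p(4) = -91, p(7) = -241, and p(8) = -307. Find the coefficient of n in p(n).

-6

Write p(n) = an^2 + bn + c. Substituting each data point gives a linear system:
  16a + 4b + c = -91
  49a + 7b + c = -241
  64a + 8b + c = -307
Solving the system yields a = -4, b = -6, c = -3.
So p(n) = -4n^2 - 6n - 3.
The coefficient of n is -6.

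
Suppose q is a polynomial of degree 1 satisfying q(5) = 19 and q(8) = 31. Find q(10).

Write q(s) = as + b. Substituting each data point gives a linear system:
  5a + b = 19
  8a + b = 31
Solving the system yields a = 4, b = -1.
So q(s) = 4s - 1.
Then q(10) = 39.

39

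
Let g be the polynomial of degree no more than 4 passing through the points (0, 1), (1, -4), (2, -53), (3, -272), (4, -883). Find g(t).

g(t) = -4t^4 + 3t^3 - 3t^2 - t + 1

Write g(t) = at^4 + bt^3 + ct^2 + dt + e. Substituting each data point gives a linear system:
  e = 1
  a + b + c + d + e = -4
  16a + 8b + 4c + 2d + e = -53
  81a + 27b + 9c + 3d + e = -272
  256a + 64b + 16c + 4d + e = -883
Solving the system yields a = -4, b = 3, c = -3, d = -1, e = 1.
So g(t) = -4t^4 + 3t^3 - 3t^2 - t + 1.
Check: g(1) = -4. ✓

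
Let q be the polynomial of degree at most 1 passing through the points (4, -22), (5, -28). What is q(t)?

q(t) = -6t + 2

Using the Lagrange interpolation formula with nodes 4, 5:
  L_0(t) = (t - 5) / -1
  L_1(t) = (t - 4) / 1
Then q(t) = -22·L_0(t) - 28·L_1(t).
Expanding and collecting terms gives q(t) = -6t + 2.
Check: q(5) = -28. ✓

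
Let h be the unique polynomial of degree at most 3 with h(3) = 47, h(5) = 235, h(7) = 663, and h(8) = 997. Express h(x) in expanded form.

Using the Lagrange interpolation formula with nodes 3, 5, 7, 8:
  L_0(x) = (x - 5)(x - 7)(x - 8) / -40
  L_1(x) = (x - 3)(x - 7)(x - 8) / 12
  L_2(x) = (x - 3)(x - 5)(x - 8) / -8
  L_3(x) = (x - 3)(x - 5)(x - 7) / 15
Then h(x) = 47·L_0(x) + 235·L_1(x) + 663·L_2(x) + 997·L_3(x).
Expanding and collecting terms gives h(x) = 2x^3 - 4x + 5.
Check: h(7) = 663. ✓

h(x) = 2x^3 - 4x + 5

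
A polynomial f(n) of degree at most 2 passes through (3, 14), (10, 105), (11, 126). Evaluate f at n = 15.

230

Write f(n) = an^2 + bn + c. Substituting each data point gives a linear system:
  9a + 3b + c = 14
  100a + 10b + c = 105
  121a + 11b + c = 126
Solving the system yields a = 1, b = 0, c = 5.
So f(n) = n^2 + 5.
Then f(15) = 230.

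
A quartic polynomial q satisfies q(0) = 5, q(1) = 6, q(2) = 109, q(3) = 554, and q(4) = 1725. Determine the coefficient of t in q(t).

-6

Write q(t) = at^4 + bt^3 + ct^2 + dt + e. Substituting each data point gives a linear system:
  e = 5
  a + b + c + d + e = 6
  16a + 8b + 4c + 2d + e = 109
  81a + 27b + 9c + 3d + e = 554
  256a + 64b + 16c + 4d + e = 1725
Solving the system yields a = 6, b = 4, c = -3, d = -6, e = 5.
So q(t) = 6t⁴ + 4t³ - 3t² - 6t + 5.
The coefficient of t is -6.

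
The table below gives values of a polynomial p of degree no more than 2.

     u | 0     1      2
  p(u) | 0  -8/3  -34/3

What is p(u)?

Write p(u) = au^2 + bu + c. Substituting each data point gives a linear system:
  c = 0
  a + b + c = -8/3
  4a + 2b + c = -34/3
Solving the system yields a = -3, b = 1/3, c = 0.
So p(u) = -3u^2 + (1/3)u.
Check: p(1) = -8/3. ✓

p(u) = -3u^2 + (1/3)u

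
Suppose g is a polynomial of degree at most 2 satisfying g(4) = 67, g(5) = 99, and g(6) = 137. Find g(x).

Write g(x) = ax^2 + bx + c. Substituting each data point gives a linear system:
  16a + 4b + c = 67
  25a + 5b + c = 99
  36a + 6b + c = 137
Solving the system yields a = 3, b = 5, c = -1.
So g(x) = 3x^2 + 5x - 1.
Check: g(6) = 137. ✓

g(x) = 3x^2 + 5x - 1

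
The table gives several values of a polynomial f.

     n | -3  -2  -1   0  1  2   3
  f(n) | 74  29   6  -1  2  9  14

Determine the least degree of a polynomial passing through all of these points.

Forward differences of the values at n = -3, -2, -1, 0, 1, 2, 3:
  f  : 74  29  6  -1  2  9  14
  Δ  : -45  -23  -7  3  7  5
  Δ^2: 22  16  10  4  -2
  Δ^3: -6  -6  -6  -6
  Δ^4: 0  0  0
  Δ^5: 0  0
  Δ^6: 0
The third differences are constant (-6) and nonzero, while all higher differences vanish, so the minimal degree is 3.

3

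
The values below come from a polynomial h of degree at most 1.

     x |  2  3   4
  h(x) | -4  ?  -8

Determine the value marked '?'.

-6

The 2 known points determine the degree-1 polynomial uniquely.
Write h(x) = ax + b. Substituting each data point gives a linear system:
  2a + b = -4
  4a + b = -8
Solving the system yields a = -2, b = 0.
So h(x) = -2x.
Then h(3) = -6.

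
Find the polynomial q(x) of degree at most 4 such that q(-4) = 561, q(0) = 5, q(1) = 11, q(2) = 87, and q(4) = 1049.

q(x) = 3x^4 + 4x^3 + 2x^2 - 3x + 5

Write q(x) = ax^4 + bx^3 + cx^2 + dx + e. Substituting each data point gives a linear system:
  256a - 64b + 16c - 4d + e = 561
  e = 5
  a + b + c + d + e = 11
  16a + 8b + 4c + 2d + e = 87
  256a + 64b + 16c + 4d + e = 1049
Solving the system yields a = 3, b = 4, c = 2, d = -3, e = 5.
So q(x) = 3x⁴ + 4x³ + 2x² - 3x + 5.
Check: q(0) = 5. ✓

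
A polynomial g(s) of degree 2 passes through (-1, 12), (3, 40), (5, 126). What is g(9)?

442

Using the Lagrange interpolation formula with nodes -1, 3, 5:
  L_0(s) = (s - 3)(s - 5) / 24
  L_1(s) = (s + 1)(s - 5) / -8
  L_2(s) = (s + 1)(s - 3) / 12
Then g(s) = 12·L_0(s) + 40·L_1(s) + 126·L_2(s).
Expanding and collecting terms gives g(s) = 6s^2 - 5s + 1.
Evaluating at s = 9: g(9) = 442.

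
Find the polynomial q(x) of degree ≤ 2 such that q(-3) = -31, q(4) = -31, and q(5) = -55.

Write q(x) = ax^2 + bx + c. Substituting each data point gives a linear system:
  9a - 3b + c = -31
  16a + 4b + c = -31
  25a + 5b + c = -55
Solving the system yields a = -3, b = 3, c = 5.
So q(x) = -3x^2 + 3x + 5.
Check: q(-3) = -31. ✓

q(x) = -3x^2 + 3x + 5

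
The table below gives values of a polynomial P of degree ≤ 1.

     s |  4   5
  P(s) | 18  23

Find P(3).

13

Write P(s) = as + b. Substituting each data point gives a linear system:
  4a + b = 18
  5a + b = 23
Solving the system yields a = 5, b = -2.
So P(s) = 5s - 2.
Then P(3) = 13.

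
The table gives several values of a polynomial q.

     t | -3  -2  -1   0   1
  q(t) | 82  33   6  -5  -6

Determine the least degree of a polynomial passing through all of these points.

Forward differences of the values at t = -3, -2, -1, 0, 1:
  q  : 82  33  6  -5  -6
  Δ  : -49  -27  -11  -1
  Δ^2: 22  16  10
  Δ^3: -6  -6
  Δ^4: 0
The third differences are constant (-6) and nonzero, while all higher differences vanish, so the minimal degree is 3.

3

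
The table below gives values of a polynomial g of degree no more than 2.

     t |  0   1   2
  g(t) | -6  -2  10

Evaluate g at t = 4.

Using the Lagrange interpolation formula with nodes 0, 1, 2:
  L_0(t) = (t - 1)(t - 2) / 2
  L_1(t) = t(t - 2) / -1
  L_2(t) = t(t - 1) / 2
Then g(t) = -6·L_0(t) - 2·L_1(t) + 10·L_2(t).
Expanding and collecting terms gives g(t) = 4t² - 6.
Evaluating at t = 4: g(4) = 58.

58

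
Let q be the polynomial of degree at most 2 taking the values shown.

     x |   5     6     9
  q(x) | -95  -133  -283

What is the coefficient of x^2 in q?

Write q(x) = ax^2 + bx + c. Substituting each data point gives a linear system:
  25a + 5b + c = -95
  36a + 6b + c = -133
  81a + 9b + c = -283
Solving the system yields a = -3, b = -5, c = 5.
So q(x) = -3x^2 - 5x + 5.
The leading coefficient is -3.

-3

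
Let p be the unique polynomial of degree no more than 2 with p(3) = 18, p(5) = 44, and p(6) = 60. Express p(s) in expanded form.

Write p(s) = as^2 + bs + c. Substituting each data point gives a linear system:
  9a + 3b + c = 18
  25a + 5b + c = 44
  36a + 6b + c = 60
Solving the system yields a = 1, b = 5, c = -6.
So p(s) = s² + 5s - 6.
Check: p(5) = 44. ✓

p(s) = s^2 + 5s - 6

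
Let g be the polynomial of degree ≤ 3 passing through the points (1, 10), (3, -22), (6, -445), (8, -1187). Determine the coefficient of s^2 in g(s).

5

Write g(s) = as^3 + bs^2 + cs + d. Substituting each data point gives a linear system:
  a + b + c + d = 10
  27a + 9b + 3c + d = -22
  216a + 36b + 6c + d = -445
  512a + 64b + 8c + d = -1187
Solving the system yields a = -3, b = 5, c = 3, d = 5.
So g(s) = -3s^3 + 5s^2 + 3s + 5.
The coefficient of s^2 is 5.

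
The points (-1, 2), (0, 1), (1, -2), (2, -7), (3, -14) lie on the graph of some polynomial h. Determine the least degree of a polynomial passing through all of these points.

Forward differences of the values at x = -1, 0, 1, 2, 3:
  h  : 2  1  -2  -7  -14
  Δ  : -1  -3  -5  -7
  Δ^2: -2  -2  -2
  Δ^3: 0  0
  Δ^4: 0
The second differences are constant (-2) and nonzero, while all higher differences vanish, so the minimal degree is 2.

2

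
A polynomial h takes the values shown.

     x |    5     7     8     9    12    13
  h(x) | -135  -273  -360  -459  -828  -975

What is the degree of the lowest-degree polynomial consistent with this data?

Divided differences on the nodes 5, 7, 8, 9, 12, 13:
  order 0: -135  -273  -360  -459  -828  -975
  order 1: -69  -87  -99  -123  -147
  order 2: -6  -6  -6  -6
  order 3: 0  0  0
  order 4: 0  0
  order 5: 0
The order-2 divided differences are all -6 (nonzero) and every higher order vanishes, so the data lies on a polynomial of degree exactly 2.

2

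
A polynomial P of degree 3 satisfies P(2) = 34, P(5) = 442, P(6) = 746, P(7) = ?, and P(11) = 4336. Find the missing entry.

1164

The 4 known points determine the degree-3 polynomial uniquely.
Write P(n) = an^3 + bn^2 + cn + d. Substituting each data point gives a linear system:
  8a + 4b + 2c + d = 34
  125a + 25b + 5c + d = 442
  216a + 36b + 6c + d = 746
  1331a + 121b + 11c + d = 4336
Solving the system yields a = 3, b = 3, c = -2, d = 2.
So P(n) = 3n^3 + 3n^2 - 2n + 2.
Then P(7) = 1164.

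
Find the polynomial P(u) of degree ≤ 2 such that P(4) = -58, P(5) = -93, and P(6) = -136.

Write P(u) = au^2 + bu + c. Substituting each data point gives a linear system:
  16a + 4b + c = -58
  25a + 5b + c = -93
  36a + 6b + c = -136
Solving the system yields a = -4, b = 1, c = 2.
So P(u) = -4u^2 + u + 2.
Check: P(5) = -93. ✓

P(u) = -4u^2 + u + 2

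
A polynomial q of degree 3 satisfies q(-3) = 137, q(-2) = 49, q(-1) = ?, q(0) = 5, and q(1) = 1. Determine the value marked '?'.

13

The 4 known points determine the degree-3 polynomial uniquely.
Write q(x) = ax^3 + bx^2 + cx + d. Substituting each data point gives a linear system:
  -27a + 9b - 3c + d = 137
  -8a + 4b - 2c + d = 49
  d = 5
  a + b + c + d = 1
Solving the system yields a = -4, b = 2, c = -2, d = 5.
So q(x) = -4x³ + 2x² - 2x + 5.
Then q(-1) = 13.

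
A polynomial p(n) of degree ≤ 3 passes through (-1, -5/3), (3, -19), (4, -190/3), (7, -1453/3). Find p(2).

-8/3

Using the Lagrange interpolation formula with nodes -1, 3, 4, 7:
  L_0(n) = (n - 3)(n - 4)(n - 7) / -160
  L_1(n) = (n + 1)(n - 4)(n - 7) / 16
  L_2(n) = (n + 1)(n - 3)(n - 7) / -15
  L_3(n) = (n + 1)(n - 3)(n - 4) / 96
Then p(n) = -5/3·L_0(n) - 19·L_1(n) - 190/3·L_2(n) - 1453/3·L_3(n).
Expanding and collecting terms gives p(n) = -2n³ + 4n² + (5/3)n - 6.
Evaluating at n = 2: p(2) = -8/3.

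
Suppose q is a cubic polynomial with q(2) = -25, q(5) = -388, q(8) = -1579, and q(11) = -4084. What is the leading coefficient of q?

Write q(x) = ax^3 + bx^2 + cx + d. Substituting each data point gives a linear system:
  8a + 4b + 2c + d = -25
  125a + 25b + 5c + d = -388
  512a + 64b + 8c + d = -1579
  1331a + 121b + 11c + d = -4084
Solving the system yields a = -3, b = -1, c = 3, d = -3.
So q(x) = -3x³ - x² + 3x - 3.
The leading coefficient is -3.

-3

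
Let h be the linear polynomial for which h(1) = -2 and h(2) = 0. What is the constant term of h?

Write h(u) = au + b. Substituting each data point gives a linear system:
  a + b = -2
  2a + b = 0
Solving the system yields a = 2, b = -4.
So h(u) = 2u - 4.
The constant term is -4.

-4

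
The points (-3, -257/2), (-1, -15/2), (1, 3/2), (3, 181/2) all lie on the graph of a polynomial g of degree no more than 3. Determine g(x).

g(x) = 4x^3 - 2x^2 + (1/2)x - 1

Using the Lagrange interpolation formula with nodes -3, -1, 1, 3:
  L_0(x) = (x + 1)(x - 1)(x - 3) / -48
  L_1(x) = (x + 3)(x - 1)(x - 3) / 16
  L_2(x) = (x + 3)(x + 1)(x - 3) / -16
  L_3(x) = (x + 3)(x + 1)(x - 1) / 48
Then g(x) = -257/2·L_0(x) - 15/2·L_1(x) + 3/2·L_2(x) + 181/2·L_3(x).
Expanding and collecting terms gives g(x) = 4x^3 - 2x^2 + (1/2)x - 1.
Check: g(1) = 3/2. ✓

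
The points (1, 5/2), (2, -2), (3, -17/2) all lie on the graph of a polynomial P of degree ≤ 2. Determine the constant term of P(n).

Write P(n) = an^2 + bn + c. Substituting each data point gives a linear system:
  a + b + c = 5/2
  4a + 2b + c = -2
  9a + 3b + c = -17/2
Solving the system yields a = -1, b = -3/2, c = 5.
So P(n) = -n^2 - (3/2)n + 5.
The constant term is 5.

5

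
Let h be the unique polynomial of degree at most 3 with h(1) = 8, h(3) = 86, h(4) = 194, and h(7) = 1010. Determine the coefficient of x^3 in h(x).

3

Write h(x) = ax^3 + bx^2 + cx + d. Substituting each data point gives a linear system:
  a + b + c + d = 8
  27a + 9b + 3c + d = 86
  64a + 16b + 4c + d = 194
  343a + 49b + 7c + d = 1010
Solving the system yields a = 3, b = -1, c = 4, d = 2.
So h(x) = 3x^3 - x^2 + 4x + 2.
The leading coefficient is 3.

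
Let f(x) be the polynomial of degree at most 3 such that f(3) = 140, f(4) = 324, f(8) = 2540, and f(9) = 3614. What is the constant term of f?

-4

Write f(x) = ax^3 + bx^2 + cx + d. Substituting each data point gives a linear system:
  27a + 9b + 3c + d = 140
  64a + 16b + 4c + d = 324
  512a + 64b + 8c + d = 2540
  729a + 81b + 9c + d = 3614
Solving the system yields a = 5, b = -1, c = 6, d = -4.
So f(x) = 5x^3 - x^2 + 6x - 4.
The constant term is -4.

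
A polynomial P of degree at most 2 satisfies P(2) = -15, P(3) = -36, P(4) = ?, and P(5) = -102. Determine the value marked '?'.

The 3 known points determine the degree-2 polynomial uniquely.
Write P(s) = as^2 + bs + c. Substituting each data point gives a linear system:
  4a + 2b + c = -15
  9a + 3b + c = -36
  25a + 5b + c = -102
Solving the system yields a = -4, b = -1, c = 3.
So P(s) = -4s^2 - s + 3.
Then P(4) = -65.

-65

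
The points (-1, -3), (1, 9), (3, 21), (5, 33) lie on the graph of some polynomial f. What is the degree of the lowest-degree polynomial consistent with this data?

Forward differences of the values at x = -1, 1, 3, 5:
  f  : -3  9  21  33
  Δ  : 12  12  12
  Δ^2: 0  0
  Δ^3: 0
The first differences are constant (12) and nonzero, while all higher differences vanish, so the minimal degree is 1.

1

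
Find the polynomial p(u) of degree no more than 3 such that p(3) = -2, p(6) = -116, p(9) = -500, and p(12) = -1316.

Using the Lagrange interpolation formula with nodes 3, 6, 9, 12:
  L_0(u) = (u - 6)(u - 9)(u - 12) / -162
  L_1(u) = (u - 3)(u - 9)(u - 12) / 54
  L_2(u) = (u - 3)(u - 6)(u - 12) / -54
  L_3(u) = (u - 3)(u - 6)(u - 9) / 162
Then p(u) = -2·L_0(u) - 116·L_1(u) - 500·L_2(u) - 1316·L_3(u).
Expanding and collecting terms gives p(u) = -u³ + 3u² - 2u + 4.
Check: p(3) = -2. ✓

p(u) = -u^3 + 3u^2 - 2u + 4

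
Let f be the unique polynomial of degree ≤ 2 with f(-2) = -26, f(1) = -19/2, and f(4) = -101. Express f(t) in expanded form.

Write f(t) = at^2 + bt + c. Substituting each data point gives a linear system:
  4a - 2b + c = -26
  a + b + c = -19/2
  16a + 4b + c = -101
Solving the system yields a = -6, b = -1/2, c = -3.
So f(t) = -6t^2 - (1/2)t - 3.
Check: f(4) = -101. ✓

f(t) = -6t^2 - (1/2)t - 3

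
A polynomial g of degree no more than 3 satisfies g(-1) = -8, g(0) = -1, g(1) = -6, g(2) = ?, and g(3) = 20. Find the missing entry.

On equispaced nodes a degree-3 polynomial has vanishing fourth forward difference, so
  g(-1) - 4·g(0) + 6·g(1) - 4·g(2) + g(3) = 0.
Substituting the known values and solving for g(2):
  -4·g(2) = 20
  g(2) = -5.

-5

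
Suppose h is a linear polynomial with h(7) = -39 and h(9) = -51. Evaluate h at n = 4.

-21

Using the Lagrange interpolation formula with nodes 7, 9:
  L_0(n) = (n - 9) / -2
  L_1(n) = (n - 7) / 2
Then h(n) = -39·L_0(n) - 51·L_1(n).
Expanding and collecting terms gives h(n) = -6n + 3.
Evaluating at n = 4: h(4) = -21.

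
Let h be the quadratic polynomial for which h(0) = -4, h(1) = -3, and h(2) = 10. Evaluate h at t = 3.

Write h(t) = at^2 + bt + c. Substituting each data point gives a linear system:
  c = -4
  a + b + c = -3
  4a + 2b + c = 10
Solving the system yields a = 6, b = -5, c = -4.
So h(t) = 6t^2 - 5t - 4.
Then h(3) = 35.

35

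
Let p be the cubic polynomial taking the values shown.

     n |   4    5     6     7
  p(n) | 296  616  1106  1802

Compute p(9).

3956

Write p(n) = an^3 + bn^2 + cn + d. Substituting each data point gives a linear system:
  64a + 16b + 4c + d = 296
  125a + 25b + 5c + d = 616
  216a + 36b + 6c + d = 1106
  343a + 49b + 7c + d = 1802
Solving the system yields a = 6, b = -5, c = -1, d = -4.
So p(n) = 6n³ - 5n² - n - 4.
Then p(9) = 3956.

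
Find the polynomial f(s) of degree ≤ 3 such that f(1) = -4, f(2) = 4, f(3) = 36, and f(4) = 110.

Write f(s) = as^3 + bs^2 + cs + d. Substituting each data point gives a linear system:
  a + b + c + d = -4
  8a + 4b + 2c + d = 4
  27a + 9b + 3c + d = 36
  64a + 16b + 4c + d = 110
Solving the system yields a = 3, b = -6, c = 5, d = -6.
So f(s) = 3s^3 - 6s^2 + 5s - 6.
Check: f(1) = -4. ✓

f(s) = 3s^3 - 6s^2 + 5s - 6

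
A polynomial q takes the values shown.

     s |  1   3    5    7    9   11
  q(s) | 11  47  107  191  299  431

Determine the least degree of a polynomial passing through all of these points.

Forward differences of the values at s = 1, 3, 5, 7, 9, 11:
  q  : 11  47  107  191  299  431
  Δ  : 36  60  84  108  132
  Δ^2: 24  24  24  24
  Δ^3: 0  0  0
  Δ^4: 0  0
  Δ^5: 0
The second differences are constant (24) and nonzero, while all higher differences vanish, so the minimal degree is 2.

2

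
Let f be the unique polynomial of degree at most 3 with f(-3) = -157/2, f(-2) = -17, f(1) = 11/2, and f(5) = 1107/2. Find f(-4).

-207

Using the Lagrange interpolation formula with nodes -3, -2, 1, 5:
  L_0(t) = (t + 2)(t - 1)(t - 5) / -32
  L_1(t) = (t + 3)(t - 1)(t - 5) / 21
  L_2(t) = (t + 3)(t + 2)(t - 5) / -48
  L_3(t) = (t + 3)(t + 2)(t - 1) / 224
Then f(t) = -157/2·L_0(t) - 17·L_1(t) + 11/2·L_2(t) + 1107/2·L_3(t).
Expanding and collecting terms gives f(t) = 4t³ + (5/2)t² - 2t + 1.
Evaluating at t = -4: f(-4) = -207.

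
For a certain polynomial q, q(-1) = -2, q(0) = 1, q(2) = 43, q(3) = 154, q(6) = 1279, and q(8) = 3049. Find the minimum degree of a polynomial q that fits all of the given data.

Divided differences on the nodes -1, 0, 2, 3, 6, 8:
  order 0: -2  1  43  154  1279  3049
  order 1: 3  21  111  375  885
  order 2: 6  30  66  102
  order 3: 6  6  6
  order 4: 0  0
  order 5: 0
The order-3 divided differences are all 6 (nonzero) and every higher order vanishes, so the data lies on a polynomial of degree exactly 3.

3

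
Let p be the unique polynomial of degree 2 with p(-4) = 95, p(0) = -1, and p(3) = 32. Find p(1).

0

Using the Lagrange interpolation formula with nodes -4, 0, 3:
  L_0(n) = n(n - 3) / 28
  L_1(n) = (n + 4)(n - 3) / -12
  L_2(n) = (n + 4)n / 21
Then p(n) = 95·L_0(n) - 1·L_1(n) + 32·L_2(n).
Expanding and collecting terms gives p(n) = 5n² - 4n - 1.
Evaluating at n = 1: p(1) = 0.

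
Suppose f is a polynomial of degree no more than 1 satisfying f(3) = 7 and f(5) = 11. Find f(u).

f(u) = 2u + 1

Using the Lagrange interpolation formula with nodes 3, 5:
  L_0(u) = (u - 5) / -2
  L_1(u) = (u - 3) / 2
Then f(u) = 7·L_0(u) + 11·L_1(u).
Expanding and collecting terms gives f(u) = 2u + 1.
Check: f(5) = 11. ✓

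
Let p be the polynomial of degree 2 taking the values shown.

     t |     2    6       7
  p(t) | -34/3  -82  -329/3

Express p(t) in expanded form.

p(t) = -2t^2 - (5/3)t

Write p(t) = at^2 + bt + c. Substituting each data point gives a linear system:
  4a + 2b + c = -34/3
  36a + 6b + c = -82
  49a + 7b + c = -329/3
Solving the system yields a = -2, b = -5/3, c = 0.
So p(t) = -2t² - (5/3)t.
Check: p(7) = -329/3. ✓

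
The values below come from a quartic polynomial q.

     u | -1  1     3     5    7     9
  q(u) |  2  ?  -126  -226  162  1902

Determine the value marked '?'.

The 5 known points determine the degree-4 polynomial uniquely.
Write q(u) = au^4 + bu^3 + cu^2 + du + e. Substituting each data point gives a linear system:
  a - b + c - d + e = 2
  81a + 27b + 9c + 3d + e = -126
  625a + 125b + 25c + 5d + e = -226
  2401a + 343b + 49c + 7d + e = 162
  6561a + 729b + 81c + 9d + e = 1902
Solving the system yields a = 1, b = -6, c = -3, d = -4, e = -6.
So q(u) = u^4 - 6u^3 - 3u^2 - 4u - 6.
Then q(1) = -18.

-18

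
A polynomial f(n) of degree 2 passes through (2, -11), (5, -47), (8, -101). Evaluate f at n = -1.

Using the Lagrange interpolation formula with nodes 2, 5, 8:
  L_0(n) = (n - 5)(n - 8) / 18
  L_1(n) = (n - 2)(n - 8) / -9
  L_2(n) = (n - 2)(n - 5) / 18
Then f(n) = -11·L_0(n) - 47·L_1(n) - 101·L_2(n).
Expanding and collecting terms gives f(n) = -n^2 - 5n + 3.
Evaluating at n = -1: f(-1) = 7.

7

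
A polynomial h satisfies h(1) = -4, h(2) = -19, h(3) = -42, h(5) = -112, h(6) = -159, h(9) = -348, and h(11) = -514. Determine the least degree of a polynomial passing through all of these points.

Divided differences on the nodes 1, 2, 3, 5, 6, 9, 11:
  order 0: -4  -19  -42  -112  -159  -348  -514
  order 1: -15  -23  -35  -47  -63  -83
  order 2: -4  -4  -4  -4  -4
  order 3: 0  0  0  0
  order 4: 0  0  0
  order 5: 0  0
  order 6: 0
The order-2 divided differences are all -4 (nonzero) and every higher order vanishes, so the data lies on a polynomial of degree exactly 2.

2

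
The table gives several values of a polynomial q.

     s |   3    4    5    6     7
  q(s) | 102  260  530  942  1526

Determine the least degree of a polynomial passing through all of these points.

Forward differences of the values at s = 3, 4, 5, 6, 7:
  q  : 102  260  530  942  1526
  Δ  : 158  270  412  584
  Δ^2: 112  142  172
  Δ^3: 30  30
  Δ^4: 0
The third differences are constant (30) and nonzero, while all higher differences vanish, so the minimal degree is 3.

3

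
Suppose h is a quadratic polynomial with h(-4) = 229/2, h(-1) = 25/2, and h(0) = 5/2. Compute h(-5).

Using the Lagrange interpolation formula with nodes -4, -1, 0:
  L_0(t) = (t + 1)t / 12
  L_1(t) = (t + 4)t / -3
  L_2(t) = (t + 4)(t + 1) / 4
Then h(t) = 229/2·L_0(t) + 25/2·L_1(t) + 5/2·L_2(t).
Expanding and collecting terms gives h(t) = 6t² - 4t + 5/2.
Evaluating at t = -5: h(-5) = 345/2.

345/2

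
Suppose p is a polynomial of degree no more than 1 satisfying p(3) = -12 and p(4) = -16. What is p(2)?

-8

Using the Lagrange interpolation formula with nodes 3, 4:
  L_0(u) = (u - 4) / -1
  L_1(u) = (u - 3) / 1
Then p(u) = -12·L_0(u) - 16·L_1(u).
Expanding and collecting terms gives p(u) = -4u.
Evaluating at u = 2: p(2) = -8.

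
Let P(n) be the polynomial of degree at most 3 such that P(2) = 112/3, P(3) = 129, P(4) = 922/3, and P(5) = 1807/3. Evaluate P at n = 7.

Using the Lagrange interpolation formula with nodes 2, 3, 4, 5:
  L_0(n) = (n - 3)(n - 4)(n - 5) / -6
  L_1(n) = (n - 2)(n - 4)(n - 5) / 2
  L_2(n) = (n - 2)(n - 3)(n - 5) / -2
  L_3(n) = (n - 2)(n - 3)(n - 4) / 6
Then P(n) = 112/3·L_0(n) + 129·L_1(n) + 922/3·L_2(n) + 1807/3·L_3(n).
Expanding and collecting terms gives P(n) = 5n^3 - (5/3)n^2 + 5n - 6.
Evaluating at n = 7: P(7) = 4987/3.

4987/3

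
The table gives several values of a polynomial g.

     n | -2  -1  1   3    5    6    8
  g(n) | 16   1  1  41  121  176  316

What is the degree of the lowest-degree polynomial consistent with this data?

Divided differences on the nodes -2, -1, 1, 3, 5, 6, 8:
  order 0: 16  1  1  41  121  176  316
  order 1: -15  0  20  40  55  70
  order 2: 5  5  5  5  5
  order 3: 0  0  0  0
  order 4: 0  0  0
  order 5: 0  0
  order 6: 0
The order-2 divided differences are all 5 (nonzero) and every higher order vanishes, so the data lies on a polynomial of degree exactly 2.

2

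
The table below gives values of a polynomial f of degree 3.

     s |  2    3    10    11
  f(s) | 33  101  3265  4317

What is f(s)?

Write f(s) = as^3 + bs^2 + cs + d. Substituting each data point gives a linear system:
  8a + 4b + 2c + d = 33
  27a + 9b + 3c + d = 101
  1000a + 100b + 10c + d = 3265
  1331a + 121b + 11c + d = 4317
Solving the system yields a = 3, b = 3, c = -4, d = 5.
So f(s) = 3s³ + 3s² - 4s + 5.
Check: f(2) = 33. ✓

f(s) = 3s^3 + 3s^2 - 4s + 5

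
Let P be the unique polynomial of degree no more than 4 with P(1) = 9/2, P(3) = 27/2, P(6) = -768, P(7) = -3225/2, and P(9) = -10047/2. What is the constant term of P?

-6

Write P(s) = as^4 + bs^3 + cs^2 + ds + e. Substituting each data point gives a linear system:
  a + b + c + d + e = 9/2
  81a + 27b + 9c + 3d + e = 27/2
  1296a + 216b + 36c + 6d + e = -768
  2401a + 343b + 49c + 7d + e = -3225/2
  6561a + 729b + 81c + 9d + e = -10047/2
Solving the system yields a = -1, b = 3/2, c = 5, d = 5, e = -6.
So P(s) = -s^4 + (3/2)s^3 + 5s^2 + 5s - 6.
The constant term is -6.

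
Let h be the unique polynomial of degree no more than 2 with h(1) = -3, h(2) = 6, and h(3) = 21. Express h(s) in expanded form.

h(s) = 3s^2 - 6

Using the Lagrange interpolation formula with nodes 1, 2, 3:
  L_0(s) = (s - 2)(s - 3) / 2
  L_1(s) = (s - 1)(s - 3) / -1
  L_2(s) = (s - 1)(s - 2) / 2
Then h(s) = -3·L_0(s) + 6·L_1(s) + 21·L_2(s).
Expanding and collecting terms gives h(s) = 3s² - 6.
Check: h(3) = 21. ✓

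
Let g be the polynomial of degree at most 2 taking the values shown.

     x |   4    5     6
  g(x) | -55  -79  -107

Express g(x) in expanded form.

g(x) = -2x^2 - 6x + 1

Write g(x) = ax^2 + bx + c. Substituting each data point gives a linear system:
  16a + 4b + c = -55
  25a + 5b + c = -79
  36a + 6b + c = -107
Solving the system yields a = -2, b = -6, c = 1.
So g(x) = -2x² - 6x + 1.
Check: g(6) = -107. ✓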